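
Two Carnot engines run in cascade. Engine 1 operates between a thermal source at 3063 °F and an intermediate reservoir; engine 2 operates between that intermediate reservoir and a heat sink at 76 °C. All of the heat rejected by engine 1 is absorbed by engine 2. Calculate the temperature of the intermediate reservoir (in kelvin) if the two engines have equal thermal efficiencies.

T_m ≈ 827 K

T_H = 3063 °F → (3063 − 32) × 5/9 = 1683.89 °C = 1957.04 K.
T_C = 76 °C → 76 + 273.15 = 349.15 K.
Equal efficiencies require 1 − T_m/T_H = 1 − T_C/T_m, i.e. T_m/T_H = T_C/T_m, so T_m = √(T_H·T_C) = √(1957.04 × 349.15) = 827 K.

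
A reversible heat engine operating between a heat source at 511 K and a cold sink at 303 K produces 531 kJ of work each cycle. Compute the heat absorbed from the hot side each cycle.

Q_H ≈ 1300 kJ

η_rev = 1 − T_C/T_H = 1 − 303.00/511.00 = 0.4070.
Q_H = W/η = 531/0.4070 = 1300 kJ.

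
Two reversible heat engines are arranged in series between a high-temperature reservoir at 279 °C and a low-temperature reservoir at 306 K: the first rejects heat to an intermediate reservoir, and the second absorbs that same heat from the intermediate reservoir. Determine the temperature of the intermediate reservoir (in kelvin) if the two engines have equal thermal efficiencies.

T_m ≈ 411.0 K

T_H = 279 °C → 279 + 273.15 = 552.15 K.
Equal efficiencies require 1 − T_m/T_H = 1 − T_C/T_m, i.e. T_m/T_H = T_C/T_m, so T_m = √(T_H·T_C) = √(552.15 × 306.00) = 411.0 K.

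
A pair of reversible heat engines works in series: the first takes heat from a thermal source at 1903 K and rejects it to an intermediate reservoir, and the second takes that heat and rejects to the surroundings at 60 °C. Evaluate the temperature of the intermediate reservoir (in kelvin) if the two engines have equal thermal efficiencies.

T_C = 60 °C → 60 + 273.15 = 333.15 K.
Equal efficiencies require 1 − T_m/T_H = 1 − T_C/T_m, i.e. T_m/T_H = T_C/T_m, so T_m = √(T_H·T_C) = √(1903.00 × 333.15) = 796.2 K.

T_m ≈ 796.2 K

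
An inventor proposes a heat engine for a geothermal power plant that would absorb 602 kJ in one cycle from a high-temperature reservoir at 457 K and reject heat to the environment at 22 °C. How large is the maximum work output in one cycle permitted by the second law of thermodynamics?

W_max ≈ 213 kJ

T_C = 22 °C → 22 + 273.15 = 295.15 K.
No engine can exceed the Carnot limit: η_max = 1 − T_C/T_H = 1 − 295.15/457.00 = 0.3542.
W_max = η_max · Q_H = 0.3542 × 602 = 213 kJ.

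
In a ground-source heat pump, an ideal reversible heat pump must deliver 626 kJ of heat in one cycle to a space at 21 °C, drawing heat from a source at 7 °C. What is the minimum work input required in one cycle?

W_in ≈ 29.8 kJ

T_H = 21 °C → 21 + 273.15 = 294.15 K.
T_C = 7 °C → 7 + 273.15 = 280.15 K.
Reversible heating COP: COP_HP = T_H/(T_H − T_C) = 294.15/14.00 = 21.0107.
W = Q_H/COP_HP = 626/21.0107 = 29.8 kJ.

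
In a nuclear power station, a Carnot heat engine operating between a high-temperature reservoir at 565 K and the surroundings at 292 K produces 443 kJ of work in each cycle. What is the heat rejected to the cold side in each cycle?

Q_C ≈ 474 kJ

Carnot efficiency: η = 1 − T_C/T_H = 1 − 292.00/565.00 = 0.4832.
Since Q_C/Q_H = T_C/T_H and Q_H = W/η, Q_C = W·T_C/(T_H − T_C) = 443 × 292.00/273.00 = 474 kJ.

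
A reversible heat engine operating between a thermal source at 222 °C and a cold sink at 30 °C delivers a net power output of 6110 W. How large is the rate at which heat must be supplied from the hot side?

Q̇_H ≈ 15800 W

T_H = 222 °C → 222 + 273.15 = 495.15 K.
T_C = 30 °C → 30 + 273.15 = 303.15 K.
η_rev = 1 − T_C/T_H = 1 − 303.15/495.15 = 0.3878.
Q_H = W/η = 6110/0.3878 = 15800 W.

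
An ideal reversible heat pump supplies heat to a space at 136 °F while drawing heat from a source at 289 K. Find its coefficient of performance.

COP_HP ≈ 7.89

T_H = 136 °F → (136 − 32) × 5/9 = 57.78 °C = 330.93 K.
The Carnot heat-pump COP is COP_HP = T_H/(T_H − T_C) = 330.93/(330.93 − 289.00) = 7.89.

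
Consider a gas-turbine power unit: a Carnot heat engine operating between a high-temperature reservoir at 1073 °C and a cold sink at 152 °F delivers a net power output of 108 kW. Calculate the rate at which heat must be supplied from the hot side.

Q̇_H ≈ 144 kW

T_H = 1073 °C → 1073 + 273.15 = 1346.15 K.
T_C = 152 °F → (152 − 32) × 5/9 = 66.67 °C = 339.82 K.
For a reversible engine, η = 1 − T_C/T_H = 1 − 339.82/1346.15 = 0.7476.
Q_H = W/η = 108/0.7476 = 144 kW.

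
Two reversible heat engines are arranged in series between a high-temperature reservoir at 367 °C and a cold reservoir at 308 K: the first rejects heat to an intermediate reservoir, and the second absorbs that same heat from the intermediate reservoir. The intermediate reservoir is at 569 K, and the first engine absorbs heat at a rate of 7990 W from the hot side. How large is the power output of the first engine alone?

Ẇ₁ ≈ 888 W

T_H = 367 °C → 367 + 273.15 = 640.15 K.
First-stage efficiency η₁ = 1 − T_m/T_H = 1 − 569.00/640.15 = 0.1111.
W₁ = η₁·Q_H = 0.1111 × 7990 = 888 W.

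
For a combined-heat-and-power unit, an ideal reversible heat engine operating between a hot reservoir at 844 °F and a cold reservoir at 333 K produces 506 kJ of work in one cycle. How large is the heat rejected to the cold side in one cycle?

Q_C ≈ 430.7 kJ

T_H = 844 °F → (844 − 32) × 5/9 = 451.11 °C = 724.26 K.
The Carnot efficiency is η = 1 − T_C/T_H = 1 − 333.00/724.26 = 0.5402.
Since Q_C/Q_H = T_C/T_H and Q_H = W/η, Q_C = W·T_C/(T_H − T_C) = 506 × 333.00/391.26 = 430.7 kJ.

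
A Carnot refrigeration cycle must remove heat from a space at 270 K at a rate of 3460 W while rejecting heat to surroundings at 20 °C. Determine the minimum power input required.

Ẇ_in ≈ 297 W

T_H = 20 °C → 20 + 273.15 = 293.15 K.
For a reversible refrigerator, COP_R = T_C/(T_H − T_C) = 270.00/23.15 = 11.6631.
W = Q_C/COP_R = 3460/11.6631 = 297 W.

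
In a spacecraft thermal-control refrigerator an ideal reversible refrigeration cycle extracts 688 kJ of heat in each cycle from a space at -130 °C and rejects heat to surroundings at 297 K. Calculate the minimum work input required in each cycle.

T_C = -130 °C → -130 + 273.15 = 143.15 K.
The reversible coefficient of performance is COP_R = T_C/(T_H − T_C) = 143.15/153.85 = 0.9305.
W = Q_C/COP_R = 688/0.9305 = 739 kJ.

W_in ≈ 739 kJ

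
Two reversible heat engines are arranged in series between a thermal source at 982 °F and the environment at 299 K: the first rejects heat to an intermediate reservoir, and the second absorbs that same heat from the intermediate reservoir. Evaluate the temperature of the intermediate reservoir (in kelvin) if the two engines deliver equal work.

T_m ≈ 550 K

T_H = 982 °F → (982 − 32) × 5/9 = 527.78 °C = 800.93 K.
For reversible stages Q_m = Q_H·(T_m/T_H). Setting W₁ = Q_H(1 − T_m/T_H) equal to W₂ = Q_m(1 − T_C/T_m) = Q_H·(T_m − T_C)/T_H gives T_H − T_m = T_m − T_C, so T_m = (T_H + T_C)/2 = (800.93 + 299.00)/2 = 550 K.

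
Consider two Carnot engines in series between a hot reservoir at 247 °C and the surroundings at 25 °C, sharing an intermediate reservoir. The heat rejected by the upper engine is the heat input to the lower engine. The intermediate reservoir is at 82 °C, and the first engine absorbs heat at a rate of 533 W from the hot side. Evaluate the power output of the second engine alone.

T_H = 247 °C → 247 + 273.15 = 520.15 K.
T_C = 25 °C → 25 + 273.15 = 298.15 K.
T_m = 82 °C → 82 + 273.15 = 355.15 K.
Heat entering the second stage: Q_m = Q_H·(T_m/T_H) = 533 × 355.15/520.15 = 364 W.
Second-stage efficiency η₂ = 1 − T_C/T_m = 1 − 298.15/355.15 = 0.1605, so W₂ = η₂·Q_m = 58.4 W.

Ẇ₂ ≈ 58.4 W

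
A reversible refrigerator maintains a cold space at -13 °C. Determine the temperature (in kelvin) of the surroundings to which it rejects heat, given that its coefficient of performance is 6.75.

T_C = -13 °C → -13 + 273.15 = 260.15 K.
COP_R = T_C/(T_H − T_C) ⇒ T_H = T_C·(1 + 1/COP_R) = 260.15 × (1 + 1/6.75) = 298.7 K.

T_H ≈ 298.7 K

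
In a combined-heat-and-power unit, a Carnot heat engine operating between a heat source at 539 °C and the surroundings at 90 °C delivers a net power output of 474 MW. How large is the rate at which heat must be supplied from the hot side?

T_H = 539 °C → 539 + 273.15 = 812.15 K.
T_C = 90 °C → 90 + 273.15 = 363.15 K.
η_rev = 1 − T_C/T_H = 1 − 363.15/812.15 = 0.5529.
Q_H = W/η = 474/0.5529 = 857 MW.

Q̇_H ≈ 857 MW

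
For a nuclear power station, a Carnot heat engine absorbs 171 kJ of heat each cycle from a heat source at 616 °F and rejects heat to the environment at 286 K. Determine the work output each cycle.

T_H = 616 °F → (616 − 32) × 5/9 = 324.44 °C = 597.59 K.
Carnot efficiency: η = 1 − T_C/T_H = 1 − 286.00/597.59 = 0.5214.
W = η·Q_H = 0.5214 × 171 = 89.16 kJ.

W ≈ 89.16 kJ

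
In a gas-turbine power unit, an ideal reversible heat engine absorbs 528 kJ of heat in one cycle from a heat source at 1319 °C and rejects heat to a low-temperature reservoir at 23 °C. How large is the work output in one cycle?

T_H = 1319 °C → 1319 + 273.15 = 1592.15 K.
T_C = 23 °C → 23 + 273.15 = 296.15 K.
Since the cycle is reversible, η = 1 − T_C/T_H = 1 − 296.15/1592.15 = 0.8140.
W = η·Q_H = 0.8140 × 528 = 429.8 kJ.

W ≈ 429.8 kJ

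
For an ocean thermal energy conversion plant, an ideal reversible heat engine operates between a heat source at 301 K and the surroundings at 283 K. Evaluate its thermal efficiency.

η ≈ 0.0598

η_rev = 1 − T_C/T_H = 1 − 283.00/301.00 = 0.0598.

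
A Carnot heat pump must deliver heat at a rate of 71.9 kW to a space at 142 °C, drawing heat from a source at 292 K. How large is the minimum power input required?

T_H = 142 °C → 142 + 273.15 = 415.15 K.
The Carnot heat-pump COP is COP_HP = T_H/(T_H − T_C) = 415.15/123.15 = 3.3711.
W = Q_H/COP_HP = 71.9/3.3711 = 21.3 kW.

Ẇ_in ≈ 21.3 kW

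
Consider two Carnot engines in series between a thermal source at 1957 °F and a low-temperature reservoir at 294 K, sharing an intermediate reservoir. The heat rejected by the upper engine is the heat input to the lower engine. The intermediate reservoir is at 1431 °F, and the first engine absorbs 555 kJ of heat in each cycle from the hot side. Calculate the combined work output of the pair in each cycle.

T_H = 1957 °F → (1957 − 32) × 5/9 = 1069.44 °C = 1342.59 K.
Two reversible stages in series are equivalent to a single Carnot engine between T_H and T_C, so η_total = 1 − T_C/T_H = 1 − 294.00/1342.59 = 0.7810.
W_total = η_total · Q_H = 0.7810 × 555 = 433.5 kJ.

W_total ≈ 433.5 kJ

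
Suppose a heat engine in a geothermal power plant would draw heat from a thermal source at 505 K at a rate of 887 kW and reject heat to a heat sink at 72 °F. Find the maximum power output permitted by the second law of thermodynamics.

T_C = 72 °F → (72 − 32) × 5/9 = 22.22 °C = 295.37 K.
No engine can exceed the Carnot limit: η_max = 1 − T_C/T_H = 1 − 295.37/505.00 = 0.4151.
W_max = η_max · Q_H = 0.4151 × 887 = 368 kW.

Ẇ_max ≈ 368 kW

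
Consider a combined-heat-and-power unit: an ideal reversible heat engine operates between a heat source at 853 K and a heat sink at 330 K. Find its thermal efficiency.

η ≈ 0.6131

Since the cycle is reversible, η = 1 − T_C/T_H = 1 − 330.00/853.00 = 0.6131.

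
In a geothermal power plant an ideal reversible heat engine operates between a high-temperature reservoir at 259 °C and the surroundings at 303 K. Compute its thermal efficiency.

T_H = 259 °C → 259 + 273.15 = 532.15 K.
Carnot efficiency: η = 1 − T_C/T_H = 1 − 303.00/532.15 = 0.431.

η ≈ 0.431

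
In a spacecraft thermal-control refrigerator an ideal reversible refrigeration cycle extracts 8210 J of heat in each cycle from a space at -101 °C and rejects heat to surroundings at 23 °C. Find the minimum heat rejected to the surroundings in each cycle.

Q_H ≈ 14100 J

T_H = 23 °C → 23 + 273.15 = 296.15 K.
T_C = -101 °C → -101 + 273.15 = 172.15 K.
For a reversible cycle Q_H/Q_C = T_H/T_C, so Q_H = Q_C·T_H/T_C = 8210 × 296.15/172.15 = 14100 J.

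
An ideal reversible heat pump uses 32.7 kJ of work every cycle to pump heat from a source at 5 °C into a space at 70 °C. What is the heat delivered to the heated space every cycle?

Q_H ≈ 173 kJ

T_H = 70 °C → 70 + 273.15 = 343.15 K.
T_C = 5 °C → 5 + 273.15 = 278.15 K.
The Carnot heat-pump COP is COP_HP = T_H/(T_H − T_C) = 343.15/65.00 = 5.2792.
Q_H = COP_HP · W = 5.2792 × 32.7 = 173 kJ.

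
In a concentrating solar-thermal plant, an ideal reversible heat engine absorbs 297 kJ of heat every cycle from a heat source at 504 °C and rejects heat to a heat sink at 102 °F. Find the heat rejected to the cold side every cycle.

T_H = 504 °C → 504 + 273.15 = 777.15 K.
T_C = 102 °F → (102 − 32) × 5/9 = 38.89 °C = 312.04 K.
For a reversible engine, η = 1 − T_C/T_H = 1 − 312.04/777.15 = 0.5985.
For a reversible cycle Q_C/Q_H = T_C/T_H, so Q_C = 297 × 312.04/777.15 = 119 kJ.

Q_C ≈ 119 kJ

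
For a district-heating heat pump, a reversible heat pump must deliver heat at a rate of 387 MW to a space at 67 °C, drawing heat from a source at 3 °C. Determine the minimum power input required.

T_H = 67 °C → 67 + 273.15 = 340.15 K.
T_C = 3 °C → 3 + 273.15 = 276.15 K.
The Carnot heat-pump COP is COP_HP = T_H/(T_H − T_C) = 340.15/64.00 = 5.3148.
W = Q_H/COP_HP = 387/5.3148 = 72.8 MW.

Ẇ_in ≈ 72.8 MW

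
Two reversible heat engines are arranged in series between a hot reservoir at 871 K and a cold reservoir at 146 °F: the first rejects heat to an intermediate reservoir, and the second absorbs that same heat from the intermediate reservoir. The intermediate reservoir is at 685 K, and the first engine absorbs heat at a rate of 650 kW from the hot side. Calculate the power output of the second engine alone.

Ẇ₂ ≈ 260.1 kW

T_C = 146 °F → (146 − 32) × 5/9 = 63.33 °C = 336.48 K.
Heat entering the second stage: Q_m = Q_H·(T_m/T_H) = 650 × 685.00/871.00 = 511.2 kW.
Second-stage efficiency η₂ = 1 − T_C/T_m = 1 − 336.48/685.00 = 0.5088, so W₂ = η₂·Q_m = 260.1 kW.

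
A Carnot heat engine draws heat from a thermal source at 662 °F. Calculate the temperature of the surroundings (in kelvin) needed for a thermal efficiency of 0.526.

T_C ≈ 295 K

T_H = 662 °F → (662 − 32) × 5/9 = 350.00 °C = 623.15 K.
From η = 1 − T_C/T_H, T_C = T_H·(1 − η) = 623.15 × (1 − 0.526) = 295 K.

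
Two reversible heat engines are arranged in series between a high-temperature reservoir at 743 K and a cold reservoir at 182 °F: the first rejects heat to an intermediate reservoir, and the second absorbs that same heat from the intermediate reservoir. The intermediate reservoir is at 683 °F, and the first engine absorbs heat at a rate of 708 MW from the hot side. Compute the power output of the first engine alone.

T_C = 182 °F → (182 − 32) × 5/9 = 83.33 °C = 356.48 K.
T_m = 683 °F → (683 − 32) × 5/9 = 361.67 °C = 634.82 K.
First-stage efficiency η₁ = 1 − T_m/T_H = 1 − 634.82/743.00 = 0.1456.
W₁ = η₁·Q_H = 0.1456 × 708 = 103 MW.

Ẇ₁ ≈ 103 MW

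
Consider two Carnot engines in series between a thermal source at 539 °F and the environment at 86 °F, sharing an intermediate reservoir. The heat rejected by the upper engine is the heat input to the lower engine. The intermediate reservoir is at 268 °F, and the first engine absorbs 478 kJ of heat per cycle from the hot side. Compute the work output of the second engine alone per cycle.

T_H = 539 °F → (539 − 32) × 5/9 = 281.67 °C = 554.82 K.
T_C = 86 °F → (86 − 32) × 5/9 = 30.00 °C = 303.15 K.
T_m = 268 °F → (268 − 32) × 5/9 = 131.11 °C = 404.26 K.
Heat entering the second stage: Q_m = Q_H·(T_m/T_H) = 478 × 404.26/554.82 = 348 kJ.
Second-stage efficiency η₂ = 1 − T_C/T_m = 1 − 303.15/404.26 = 0.2501, so W₂ = η₂·Q_m = 87.1 kJ.

W₂ ≈ 87.1 kJ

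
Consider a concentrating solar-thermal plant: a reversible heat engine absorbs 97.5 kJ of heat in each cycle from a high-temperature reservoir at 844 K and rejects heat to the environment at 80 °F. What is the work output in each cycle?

T_C = 80 °F → (80 − 32) × 5/9 = 26.67 °C = 299.82 K.
Carnot efficiency: η = 1 − T_C/T_H = 1 − 299.82/844.00 = 0.6448.
W = η·Q_H = 0.6448 × 97.5 = 62.86 kJ.

W ≈ 62.86 kJ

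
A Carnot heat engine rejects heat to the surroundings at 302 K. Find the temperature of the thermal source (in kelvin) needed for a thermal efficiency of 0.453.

T_H ≈ 552.1 K

From η = 1 − T_C/T_H, solving for T_H gives T_H = T_C/(1 − η) = 302.00/(1 − 0.453) = 552.1 K.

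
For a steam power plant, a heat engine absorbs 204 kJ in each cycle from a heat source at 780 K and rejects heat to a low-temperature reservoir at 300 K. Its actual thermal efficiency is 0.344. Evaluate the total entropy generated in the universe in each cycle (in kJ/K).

W = η·Q_H = 0.344 × 204 = 70.18 kJ, so Q_C = Q_H − W = 133.8 kJ.
Entropy balance on the reservoirs: −Q_H/T_H = -0.2615 kJ/K, +Q_C/T_C = 0.4461 kJ/K.
ΔS_univ = −Q_H/T_H + Q_C/T_C = 0.185 kJ/K (> 0, since η = 0.344 < η_Carnot = 0.615).

ΔS_univ ≈ 0.185 kJ/K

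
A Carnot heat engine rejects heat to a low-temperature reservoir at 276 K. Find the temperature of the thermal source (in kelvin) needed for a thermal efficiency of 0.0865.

From η = 1 − T_C/T_H, solving for T_H gives T_H = T_C/(1 − η) = 276.00/(1 − 0.0865) = 302.1 K.

T_H ≈ 302.1 K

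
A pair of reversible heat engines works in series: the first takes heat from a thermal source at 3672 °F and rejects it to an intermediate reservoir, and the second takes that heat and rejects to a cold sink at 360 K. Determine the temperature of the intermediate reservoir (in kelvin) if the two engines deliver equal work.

T_m ≈ 1330 K

T_H = 3672 °F → (3672 − 32) × 5/9 = 2022.22 °C = 2295.37 K.
For reversible stages Q_m = Q_H·(T_m/T_H). Setting W₁ = Q_H(1 − T_m/T_H) equal to W₂ = Q_m(1 − T_C/T_m) = Q_H·(T_m − T_C)/T_H gives T_H − T_m = T_m − T_C, so T_m = (T_H + T_C)/2 = (2295.37 + 360.00)/2 = 1330 K.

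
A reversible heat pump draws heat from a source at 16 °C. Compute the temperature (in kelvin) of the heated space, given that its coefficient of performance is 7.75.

T_C = 16 °C → 16 + 273.15 = 289.15 K.
COP_HP = T_H/(T_H − T_C) ⇒ T_H = T_C·COP_HP/(COP_HP − 1) = 289.15 × 7.75/(7.75 − 1) = 332 K.

T_H ≈ 332 K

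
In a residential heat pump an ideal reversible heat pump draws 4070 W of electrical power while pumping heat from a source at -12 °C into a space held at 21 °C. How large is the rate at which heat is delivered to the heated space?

T_H = 21 °C → 21 + 273.15 = 294.15 K.
T_C = -12 °C → -12 + 273.15 = 261.15 K.
Reversible heating COP: COP_HP = T_H/(T_H − T_C) = 294.15/33.00 = 8.9136.
Q_H = COP_HP · W = 8.9136 × 4070 = 36280 W.

Q̇_H ≈ 36280 W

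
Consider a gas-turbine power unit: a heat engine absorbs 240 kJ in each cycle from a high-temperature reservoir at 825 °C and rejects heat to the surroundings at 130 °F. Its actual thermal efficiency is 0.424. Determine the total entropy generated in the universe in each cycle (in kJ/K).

ΔS_univ ≈ 0.203 kJ/K

T_H = 825 °C → 825 + 273.15 = 1098.15 K.
T_C = 130 °F → (130 − 32) × 5/9 = 54.44 °C = 327.59 K.
W = η·Q_H = 0.424 × 240 = 101.8 kJ, so Q_C = Q_H − W = 138.2 kJ.
The hot reservoir loses entropy Q_H/T_H = 240/1098.15 = 0.2185 kJ/K; the cold reservoir gains Q_C/T_C = 138.2/327.59 = 0.4220 kJ/K.
ΔS_univ = −Q_H/T_H + Q_C/T_C = 0.203 kJ/K (> 0, since η = 0.424 < η_Carnot = 0.702).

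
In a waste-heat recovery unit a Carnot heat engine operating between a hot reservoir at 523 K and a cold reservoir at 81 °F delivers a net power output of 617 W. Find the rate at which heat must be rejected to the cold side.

Q̇_C ≈ 832 W

T_C = 81 °F → (81 − 32) × 5/9 = 27.22 °C = 300.37 K.
For a reversible engine, η = 1 − T_C/T_H = 1 − 300.37/523.00 = 0.4257.
Since Q_C/Q_H = T_C/T_H and Q_H = W/η, Q_C = W·T_C/(T_H − T_C) = 617 × 300.37/222.63 = 832 W.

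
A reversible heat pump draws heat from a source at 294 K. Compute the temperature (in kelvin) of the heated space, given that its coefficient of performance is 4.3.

COP_HP = T_H/(T_H − T_C) ⇒ T_H = T_C·COP_HP/(COP_HP − 1) = 294.00 × 4.3/(4.3 − 1) = 383.1 K.

T_H ≈ 383.1 K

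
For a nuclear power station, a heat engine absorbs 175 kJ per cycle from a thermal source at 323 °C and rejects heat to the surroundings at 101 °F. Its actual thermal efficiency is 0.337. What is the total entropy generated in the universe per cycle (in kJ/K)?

ΔS_univ ≈ 0.0789 kJ/K

T_H = 323 °C → 323 + 273.15 = 596.15 K.
T_C = 101 °F → (101 − 32) × 5/9 = 38.33 °C = 311.48 K.
W = η·Q_H = 0.337 × 175 = 58.98 kJ, so Q_C = Q_H − W = 116.0 kJ.
Entropy balance on the reservoirs: −Q_H/T_H = -0.2936 kJ/K, +Q_C/T_C = 0.3725 kJ/K.
ΔS_univ = −Q_H/T_H + Q_C/T_C = 0.0789 kJ/K (> 0, since η = 0.337 < η_Carnot = 0.478).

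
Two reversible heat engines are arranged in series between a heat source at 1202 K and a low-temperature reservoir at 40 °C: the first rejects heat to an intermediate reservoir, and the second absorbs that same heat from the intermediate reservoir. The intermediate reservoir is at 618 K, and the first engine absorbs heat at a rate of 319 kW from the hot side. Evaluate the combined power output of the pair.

T_C = 40 °C → 40 + 273.15 = 313.15 K.
Two reversible stages in series are equivalent to a single Carnot engine between T_H and T_C, so η_total = 1 − T_C/T_H = 1 − 313.15/1202.00 = 0.7395.
W_total = η_total · Q_H = 0.7395 × 319 = 235.9 kW.

Ẇ_total ≈ 235.9 kW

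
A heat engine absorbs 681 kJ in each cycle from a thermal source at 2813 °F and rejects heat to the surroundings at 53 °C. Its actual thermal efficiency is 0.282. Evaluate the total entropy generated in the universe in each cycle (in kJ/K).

T_H = 2813 °F → (2813 − 32) × 5/9 = 1545.00 °C = 1818.15 K.
T_C = 53 °C → 53 + 273.15 = 326.15 K.
W = η·Q_H = 0.282 × 681 = 192.0 kJ, so Q_C = Q_H − W = 489.0 kJ.
Entropy balance on the reservoirs: −Q_H/T_H = -0.3746 kJ/K, +Q_C/T_C = 1.499 kJ/K.
ΔS_univ = −Q_H/T_H + Q_C/T_C = 1.125 kJ/K (> 0, since η = 0.282 < η_Carnot = 0.821).

ΔS_univ ≈ 1.125 kJ/K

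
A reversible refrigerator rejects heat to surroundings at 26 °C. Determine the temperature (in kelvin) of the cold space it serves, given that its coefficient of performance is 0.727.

T_H = 26 °C → 26 + 273.15 = 299.15 K.
COP_R = T_C/(T_H − T_C) ⇒ T_C = T_H·COP_R/(1 + COP_R) = 299.15 × 0.727/(1 + 0.727) = 126 K.

T_C ≈ 126 K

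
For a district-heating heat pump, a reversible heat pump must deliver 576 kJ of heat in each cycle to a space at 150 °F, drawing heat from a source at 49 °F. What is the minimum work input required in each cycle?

T_H = 150 °F → (150 − 32) × 5/9 = 65.56 °C = 338.71 K.
T_C = 49 °F → (49 − 32) × 5/9 = 9.44 °C = 282.59 K.
The Carnot heat-pump COP is COP_HP = T_H/(T_H − T_C) = 338.71/56.11 = 6.0363.
W = Q_H/COP_HP = 576/6.0363 = 95.4 kJ.

W_in ≈ 95.4 kJ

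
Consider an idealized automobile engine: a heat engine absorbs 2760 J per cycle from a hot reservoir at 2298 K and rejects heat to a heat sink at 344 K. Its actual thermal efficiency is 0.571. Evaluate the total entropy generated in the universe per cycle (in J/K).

W = η·Q_H = 0.571 × 2760 = 1576 J, so Q_C = Q_H − W = 1184 J.
Reservoir entropy changes: ΔS_H = −Q_H/T_H = −2760/2298.00 = -1.201 J/K and ΔS_C = +Q_C/T_C = 1184/344.00 = 3.442 J/K.
ΔS_univ = −Q_H/T_H + Q_C/T_C = 2.24 J/K (> 0, since η = 0.571 < η_Carnot = 0.850).

ΔS_univ ≈ 2.24 J/K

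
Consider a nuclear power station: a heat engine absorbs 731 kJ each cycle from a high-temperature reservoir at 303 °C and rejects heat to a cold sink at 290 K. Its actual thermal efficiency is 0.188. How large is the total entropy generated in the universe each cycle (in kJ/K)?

ΔS_univ ≈ 0.7780 kJ/K

T_H = 303 °C → 303 + 273.15 = 576.15 K.
W = η·Q_H = 0.188 × 731 = 137.4 kJ, so Q_C = Q_H − W = 593.6 kJ.
Reservoir entropy changes: ΔS_H = −Q_H/T_H = −731/576.15 = -1.269 kJ/K and ΔS_C = +Q_C/T_C = 593.6/290.00 = 2.047 kJ/K.
ΔS_univ = −Q_H/T_H + Q_C/T_C = 0.7780 kJ/K (> 0, since η = 0.188 < η_Carnot = 0.497).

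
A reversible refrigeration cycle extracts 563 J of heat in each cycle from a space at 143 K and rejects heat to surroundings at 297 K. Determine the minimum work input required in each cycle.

COP_R = T_C/(T_H − T_C) = 143.00/154.00 = 0.9286.
W = Q_C/COP_R = 563/0.9286 = 606.3 J.

W_in ≈ 606.3 J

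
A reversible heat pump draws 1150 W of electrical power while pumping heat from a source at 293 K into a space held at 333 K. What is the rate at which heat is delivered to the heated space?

Q̇_H ≈ 9574 W

For a reversible heat pump, COP_HP = T_H/(T_H − T_C) = 333.00/40.00 = 8.3250.
Q_H = COP_HP · W = 8.3250 × 1150 = 9574 W.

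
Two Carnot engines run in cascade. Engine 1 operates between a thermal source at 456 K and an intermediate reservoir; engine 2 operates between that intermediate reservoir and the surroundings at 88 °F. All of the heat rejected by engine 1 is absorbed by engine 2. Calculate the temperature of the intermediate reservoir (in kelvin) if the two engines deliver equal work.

T_m ≈ 380 K

T_C = 88 °F → (88 − 32) × 5/9 = 31.11 °C = 304.26 K.
For reversible stages Q_m = Q_H·(T_m/T_H). Setting W₁ = Q_H(1 − T_m/T_H) equal to W₂ = Q_m(1 − T_C/T_m) = Q_H·(T_m − T_C)/T_H gives T_H − T_m = T_m − T_C, so T_m = (T_H + T_C)/2 = (456.00 + 304.26)/2 = 380 K.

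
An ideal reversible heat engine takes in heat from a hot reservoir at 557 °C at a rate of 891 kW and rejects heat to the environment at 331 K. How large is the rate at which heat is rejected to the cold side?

Q̇_C ≈ 355.3 kW

T_H = 557 °C → 557 + 273.15 = 830.15 K.
The Carnot efficiency is η = 1 − T_C/T_H = 1 − 331.00/830.15 = 0.6013.
For a reversible cycle Q_C/Q_H = T_C/T_H, so Q_C = 891 × 331.00/830.15 = 355.3 kW.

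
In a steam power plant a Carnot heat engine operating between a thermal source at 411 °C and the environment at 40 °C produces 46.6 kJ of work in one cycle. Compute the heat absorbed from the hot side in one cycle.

T_H = 411 °C → 411 + 273.15 = 684.15 K.
T_C = 40 °C → 40 + 273.15 = 313.15 K.
For a reversible engine, η = 1 − T_C/T_H = 1 − 313.15/684.15 = 0.5423.
Q_H = W/η = 46.6/0.5423 = 85.9 kJ.

Q_H ≈ 85.9 kJ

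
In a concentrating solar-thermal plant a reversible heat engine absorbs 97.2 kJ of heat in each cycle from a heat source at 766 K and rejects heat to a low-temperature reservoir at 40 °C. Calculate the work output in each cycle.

T_C = 40 °C → 40 + 273.15 = 313.15 K.
Carnot efficiency: η = 1 − T_C/T_H = 1 − 313.15/766.00 = 0.5912.
W = η·Q_H = 0.5912 × 97.2 = 57.46 kJ.

W ≈ 57.46 kJ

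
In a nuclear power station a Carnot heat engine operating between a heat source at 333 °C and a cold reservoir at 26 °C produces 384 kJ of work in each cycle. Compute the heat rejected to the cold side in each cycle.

Q_C ≈ 374 kJ

T_H = 333 °C → 333 + 273.15 = 606.15 K.
T_C = 26 °C → 26 + 273.15 = 299.15 K.
η_rev = 1 − T_C/T_H = 1 − 299.15/606.15 = 0.5065.
Since Q_C/Q_H = T_C/T_H and Q_H = W/η, Q_C = W·T_C/(T_H − T_C) = 384 × 299.15/307.00 = 374 kJ.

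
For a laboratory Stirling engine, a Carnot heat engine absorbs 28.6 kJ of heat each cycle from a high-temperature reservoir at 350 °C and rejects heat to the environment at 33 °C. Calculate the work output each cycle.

T_H = 350 °C → 350 + 273.15 = 623.15 K.
T_C = 33 °C → 33 + 273.15 = 306.15 K.
Carnot efficiency: η = 1 − T_C/T_H = 1 − 306.15/623.15 = 0.5087.
W = η·Q_H = 0.5087 × 28.6 = 14.5 kJ.

W ≈ 14.5 kJ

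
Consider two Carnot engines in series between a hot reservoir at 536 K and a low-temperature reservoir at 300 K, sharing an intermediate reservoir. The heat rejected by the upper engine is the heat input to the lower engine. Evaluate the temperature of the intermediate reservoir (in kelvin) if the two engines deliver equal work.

T_m ≈ 418 K

For reversible stages Q_m = Q_H·(T_m/T_H). Setting W₁ = Q_H(1 − T_m/T_H) equal to W₂ = Q_m(1 − T_C/T_m) = Q_H·(T_m − T_C)/T_H gives T_H − T_m = T_m − T_C, so T_m = (T_H + T_C)/2 = (536.00 + 300.00)/2 = 418 K.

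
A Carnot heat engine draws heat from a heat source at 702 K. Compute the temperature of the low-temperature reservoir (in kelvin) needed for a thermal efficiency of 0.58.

T_C ≈ 295 K

From η = 1 − T_C/T_H, T_C = T_H·(1 − η) = 702.00 × (1 − 0.58) = 295 K.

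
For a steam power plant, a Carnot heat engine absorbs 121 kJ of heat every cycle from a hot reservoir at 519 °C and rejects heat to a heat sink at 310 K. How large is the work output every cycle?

T_H = 519 °C → 519 + 273.15 = 792.15 K.
η_rev = 1 − T_C/T_H = 1 − 310.00/792.15 = 0.6087.
W = η·Q_H = 0.6087 × 121 = 73.6 kJ.

W ≈ 73.6 kJ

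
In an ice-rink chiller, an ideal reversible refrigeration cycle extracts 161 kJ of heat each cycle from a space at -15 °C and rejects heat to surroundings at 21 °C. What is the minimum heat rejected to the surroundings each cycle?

T_H = 21 °C → 21 + 273.15 = 294.15 K.
T_C = -15 °C → -15 + 273.15 = 258.15 K.
For a reversible cycle Q_H/Q_C = T_H/T_C, so Q_H = Q_C·T_H/T_C = 161 × 294.15/258.15 = 183 kJ.

Q_H ≈ 183 kJ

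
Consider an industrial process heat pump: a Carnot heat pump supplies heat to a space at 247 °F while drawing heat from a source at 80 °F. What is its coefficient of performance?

T_H = 247 °F → (247 − 32) × 5/9 = 119.44 °C = 392.59 K.
T_C = 80 °F → (80 − 32) × 5/9 = 26.67 °C = 299.82 K.
COP_HP = T_H/(T_H − T_C) = 392.59/(392.59 − 299.82) = 4.23.

COP_HP ≈ 4.23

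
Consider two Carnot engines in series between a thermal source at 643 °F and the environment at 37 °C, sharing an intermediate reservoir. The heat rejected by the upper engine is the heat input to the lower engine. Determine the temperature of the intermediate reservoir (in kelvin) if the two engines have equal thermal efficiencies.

T_m ≈ 435.9 K

T_H = 643 °F → (643 − 32) × 5/9 = 339.44 °C = 612.59 K.
T_C = 37 °C → 37 + 273.15 = 310.15 K.
Equal efficiencies require 1 − T_m/T_H = 1 − T_C/T_m, i.e. T_m/T_H = T_C/T_m, so T_m = √(T_H·T_C) = √(612.59 × 310.15) = 435.9 K.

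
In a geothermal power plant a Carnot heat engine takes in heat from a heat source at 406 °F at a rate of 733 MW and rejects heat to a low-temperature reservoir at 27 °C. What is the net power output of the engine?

Ẇ ≈ 275.5 MW

T_H = 406 °F → (406 − 32) × 5/9 = 207.78 °C = 480.93 K.
T_C = 27 °C → 27 + 273.15 = 300.15 K.
The Carnot efficiency is η = 1 − T_C/T_H = 1 − 300.15/480.93 = 0.3759.
W = η·Q_H = 0.3759 × 733 = 275.5 MW.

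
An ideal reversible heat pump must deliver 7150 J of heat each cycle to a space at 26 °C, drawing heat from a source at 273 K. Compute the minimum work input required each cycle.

W_in ≈ 625 J

T_H = 26 °C → 26 + 273.15 = 299.15 K.
The Carnot heat-pump COP is COP_HP = T_H/(T_H − T_C) = 299.15/26.15 = 11.4398.
W = Q_H/COP_HP = 7150/11.4398 = 625 J.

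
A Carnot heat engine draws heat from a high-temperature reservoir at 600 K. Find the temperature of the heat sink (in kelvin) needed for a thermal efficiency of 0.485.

From η = 1 − T_C/T_H, T_C = T_H·(1 − η) = 600.00 × (1 − 0.485) = 309 K.

T_C ≈ 309 K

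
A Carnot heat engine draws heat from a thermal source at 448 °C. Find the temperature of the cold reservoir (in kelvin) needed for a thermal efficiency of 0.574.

T_H = 448 °C → 448 + 273.15 = 721.15 K.
From η = 1 − T_C/T_H, T_C = T_H·(1 − η) = 721.15 × (1 − 0.574) = 307 K.

T_C ≈ 307 K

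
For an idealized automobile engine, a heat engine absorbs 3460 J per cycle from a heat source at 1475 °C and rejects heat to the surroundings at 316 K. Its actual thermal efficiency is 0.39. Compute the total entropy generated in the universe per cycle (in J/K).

T_H = 1475 °C → 1475 + 273.15 = 1748.15 K.
W = η·Q_H = 0.39 × 3460 = 1349 J, so Q_C = Q_H − W = 2111 J.
Reservoir entropy changes: ΔS_H = −Q_H/T_H = −3460/1748.15 = -1.979 J/K and ΔS_C = +Q_C/T_C = 2111/316.00 = 6.679 J/K.
ΔS_univ = −Q_H/T_H + Q_C/T_C = 4.70 J/K (> 0, since η = 0.39 < η_Carnot = 0.819).

ΔS_univ ≈ 4.70 J/K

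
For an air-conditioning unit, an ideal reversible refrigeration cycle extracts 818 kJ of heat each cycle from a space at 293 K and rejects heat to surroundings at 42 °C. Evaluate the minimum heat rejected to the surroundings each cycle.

Q_H ≈ 879.8 kJ

T_H = 42 °C → 42 + 273.15 = 315.15 K.
For a reversible cycle Q_H/Q_C = T_H/T_C, so Q_H = Q_C·T_H/T_C = 818 × 315.15/293.00 = 879.8 kJ.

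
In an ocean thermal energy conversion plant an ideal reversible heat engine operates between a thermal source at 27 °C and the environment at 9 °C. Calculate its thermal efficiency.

T_H = 27 °C → 27 + 273.15 = 300.15 K.
T_C = 9 °C → 9 + 273.15 = 282.15 K.
η_rev = 1 − T_C/T_H = 1 − 282.15/300.15 = 0.05997.

η ≈ 0.05997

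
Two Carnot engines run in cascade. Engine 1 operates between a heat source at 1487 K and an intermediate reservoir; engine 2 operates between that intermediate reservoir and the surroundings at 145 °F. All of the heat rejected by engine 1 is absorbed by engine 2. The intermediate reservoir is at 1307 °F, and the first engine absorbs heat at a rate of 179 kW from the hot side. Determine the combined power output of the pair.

T_C = 145 °F → (145 − 32) × 5/9 = 62.78 °C = 335.93 K.
Two reversible stages in series are equivalent to a single Carnot engine between T_H and T_C, so η_total = 1 − T_C/T_H = 1 − 335.93/1487.00 = 0.7741.
W_total = η_total · Q_H = 0.7741 × 179 = 138.6 kW.

Ẇ_total ≈ 138.6 kW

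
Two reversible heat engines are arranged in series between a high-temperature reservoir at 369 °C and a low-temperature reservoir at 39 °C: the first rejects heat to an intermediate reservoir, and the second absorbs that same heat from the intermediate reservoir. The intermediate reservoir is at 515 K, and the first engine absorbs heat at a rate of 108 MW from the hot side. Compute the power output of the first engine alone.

T_H = 369 °C → 369 + 273.15 = 642.15 K.
T_C = 39 °C → 39 + 273.15 = 312.15 K.
First-stage efficiency η₁ = 1 − T_m/T_H = 1 − 515.00/642.15 = 0.1980.
W₁ = η₁·Q_H = 0.1980 × 108 = 21.38 MW.

Ẇ₁ ≈ 21.38 MW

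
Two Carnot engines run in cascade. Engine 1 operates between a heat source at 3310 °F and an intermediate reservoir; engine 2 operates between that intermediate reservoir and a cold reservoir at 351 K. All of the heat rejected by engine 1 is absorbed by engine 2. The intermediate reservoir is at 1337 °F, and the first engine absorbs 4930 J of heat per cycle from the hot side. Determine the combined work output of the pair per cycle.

W_total ≈ 4104 J

T_H = 3310 °F → (3310 − 32) × 5/9 = 1821.11 °C = 2094.26 K.
Two reversible stages in series are equivalent to a single Carnot engine between T_H and T_C, so η_total = 1 − T_C/T_H = 1 − 351.00/2094.26 = 0.8324.
W_total = η_total · Q_H = 0.8324 × 4930 = 4104 J.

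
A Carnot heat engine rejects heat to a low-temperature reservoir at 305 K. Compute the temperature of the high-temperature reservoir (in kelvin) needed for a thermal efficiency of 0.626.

T_H ≈ 816 K

From η = 1 − T_C/T_H, solving for T_H gives T_H = T_C/(1 − η) = 305.00/(1 − 0.626) = 816 K.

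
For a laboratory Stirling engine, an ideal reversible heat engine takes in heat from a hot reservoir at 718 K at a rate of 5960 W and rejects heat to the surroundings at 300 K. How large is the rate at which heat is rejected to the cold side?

Carnot efficiency: η = 1 − T_C/T_H = 1 − 300.00/718.00 = 0.5822.
For a reversible cycle Q_C/Q_H = T_C/T_H, so Q_C = 5960 × 300.00/718.00 = 2490 W.

Q̇_C ≈ 2490 W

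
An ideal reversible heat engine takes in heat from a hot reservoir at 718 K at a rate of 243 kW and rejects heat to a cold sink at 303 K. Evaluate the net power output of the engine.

Ẇ ≈ 140.5 kW

Carnot efficiency: η = 1 − T_C/T_H = 1 − 303.00/718.00 = 0.5780.
W = η·Q_H = 0.5780 × 243 = 140.5 kW.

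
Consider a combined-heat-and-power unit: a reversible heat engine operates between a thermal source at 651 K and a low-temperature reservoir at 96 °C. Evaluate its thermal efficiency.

T_C = 96 °C → 96 + 273.15 = 369.15 K.
η_rev = 1 − T_C/T_H = 1 − 369.15/651.00 = 0.433.

η ≈ 0.433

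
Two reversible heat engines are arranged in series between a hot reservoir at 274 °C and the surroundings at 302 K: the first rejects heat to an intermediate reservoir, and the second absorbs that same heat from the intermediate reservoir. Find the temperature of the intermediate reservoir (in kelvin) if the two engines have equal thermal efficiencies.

T_H = 274 °C → 274 + 273.15 = 547.15 K.
Equal efficiencies require 1 − T_m/T_H = 1 − T_C/T_m, i.e. T_m/T_H = T_C/T_m, so T_m = √(T_H·T_C) = √(547.15 × 302.00) = 406.5 K.

T_m ≈ 406.5 K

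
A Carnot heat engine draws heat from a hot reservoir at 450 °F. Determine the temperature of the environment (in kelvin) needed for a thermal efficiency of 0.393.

T_C ≈ 307 K

T_H = 450 °F → (450 − 32) × 5/9 = 232.22 °C = 505.37 K.
From η = 1 − T_C/T_H, T_C = T_H·(1 − η) = 505.37 × (1 − 0.393) = 307 K.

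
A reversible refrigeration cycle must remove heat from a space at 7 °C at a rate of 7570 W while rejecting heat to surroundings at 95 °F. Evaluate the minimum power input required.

Ẇ_in ≈ 757 W

T_H = 95 °F → (95 − 32) × 5/9 = 35.00 °C = 308.15 K.
T_C = 7 °C → 7 + 273.15 = 280.15 K.
For a reversible refrigerator, COP_R = T_C/(T_H − T_C) = 280.15/28.00 = 10.0054.
W = Q_C/COP_R = 7570/10.0054 = 757 W.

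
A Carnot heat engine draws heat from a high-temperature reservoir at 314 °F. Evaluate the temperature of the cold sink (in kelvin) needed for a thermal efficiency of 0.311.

T_H = 314 °F → (314 − 32) × 5/9 = 156.67 °C = 429.82 K.
From η = 1 − T_C/T_H, T_C = T_H·(1 − η) = 429.82 × (1 − 0.311) = 296.1 K.

T_C ≈ 296.1 K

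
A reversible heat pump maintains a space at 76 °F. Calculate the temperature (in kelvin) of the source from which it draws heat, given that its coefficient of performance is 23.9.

T_H = 76 °F → (76 − 32) × 5/9 = 24.44 °C = 297.59 K.
COP_HP = T_H/(T_H − T_C) ⇒ T_C = T_H·(COP_HP − 1)/COP_HP = 297.59 × (23.9 − 1)/23.9 = 285.1 K.

T_C ≈ 285.1 K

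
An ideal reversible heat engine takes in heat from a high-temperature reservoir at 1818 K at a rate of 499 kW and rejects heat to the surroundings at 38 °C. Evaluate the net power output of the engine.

T_C = 38 °C → 38 + 273.15 = 311.15 K.
η_rev = 1 − T_C/T_H = 1 − 311.15/1818.00 = 0.8289.
W = η·Q_H = 0.8289 × 499 = 413.6 kW.

Ẇ ≈ 413.6 kW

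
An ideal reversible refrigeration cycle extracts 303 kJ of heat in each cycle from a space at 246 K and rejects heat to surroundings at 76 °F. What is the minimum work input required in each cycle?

T_H = 76 °F → (76 − 32) × 5/9 = 24.44 °C = 297.59 K.
COP_R = T_C/(T_H − T_C) = 246.00/51.59 = 4.7680.
W = Q_C/COP_R = 303/4.7680 = 63.55 kJ.

W_in ≈ 63.55 kJ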